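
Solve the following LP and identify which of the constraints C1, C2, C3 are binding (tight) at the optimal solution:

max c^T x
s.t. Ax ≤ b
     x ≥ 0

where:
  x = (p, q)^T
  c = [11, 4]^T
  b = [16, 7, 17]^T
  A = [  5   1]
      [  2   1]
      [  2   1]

At p = 3, q = 1, compute slack b - a·x for each constraint:
  C1: 16 − 16 = 0  (binding)
  C2: 7 − 7 = 0  (binding)
  C3: 17 − 7 = 10  (slack)

Optimal: p = 3, q = 1
Binding: C1, C2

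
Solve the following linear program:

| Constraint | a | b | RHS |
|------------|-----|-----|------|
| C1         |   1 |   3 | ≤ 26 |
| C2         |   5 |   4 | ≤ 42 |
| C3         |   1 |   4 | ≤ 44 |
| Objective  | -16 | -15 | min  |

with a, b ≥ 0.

Evaluate the objective at each vertex of the feasible region:
  z(0, 0) = 0
  z(8.4, 0) = -134.4
  z(2, 8) = -152  ←
  z(0, 8.667) = -130
The minimum is at a = 2, b = 8.

a = 2, b = 8, z = -152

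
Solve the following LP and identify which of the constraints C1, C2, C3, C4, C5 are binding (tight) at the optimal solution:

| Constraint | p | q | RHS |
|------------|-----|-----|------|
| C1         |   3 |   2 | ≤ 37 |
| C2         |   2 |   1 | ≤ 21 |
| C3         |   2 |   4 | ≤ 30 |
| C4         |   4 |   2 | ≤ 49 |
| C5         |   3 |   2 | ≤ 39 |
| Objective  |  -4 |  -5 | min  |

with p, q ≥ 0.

At p = 9, q = 3, compute slack b - a·x for each constraint:
  C1: 37 − 33 = 4  (slack)
  C2: 21 − 21 = 0  (binding)
  C3: 30 − 30 = 0  (binding)
  C4: 49 − 42 = 7  (slack)
  C5: 39 − 33 = 6  (slack)

Optimal: p = 9, q = 3
Binding: C2, C3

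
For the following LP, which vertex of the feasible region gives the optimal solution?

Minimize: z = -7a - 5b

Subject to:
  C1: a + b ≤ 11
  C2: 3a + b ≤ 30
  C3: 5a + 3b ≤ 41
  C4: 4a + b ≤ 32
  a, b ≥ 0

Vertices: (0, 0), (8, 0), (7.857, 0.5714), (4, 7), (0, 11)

Evaluate the objective at each vertex of the feasible region:
  z(0, 0) = 0
  z(8, 0) = -56
  z(7.857, 0.5714) = -57.86
  z(4, 7) = -63  ←
  z(0, 11) = -55
The minimum is at a = 4, b = 7.

(4, 7)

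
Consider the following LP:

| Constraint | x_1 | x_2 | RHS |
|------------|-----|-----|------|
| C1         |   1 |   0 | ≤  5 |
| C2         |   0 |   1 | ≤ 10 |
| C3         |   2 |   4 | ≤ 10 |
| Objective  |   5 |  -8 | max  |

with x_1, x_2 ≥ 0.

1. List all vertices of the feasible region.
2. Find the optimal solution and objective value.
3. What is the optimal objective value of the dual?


1. (0, 0), (5, 0), (0, 2.5)
2. x_1 = 5, x_2 = 0, z = 25
3. 25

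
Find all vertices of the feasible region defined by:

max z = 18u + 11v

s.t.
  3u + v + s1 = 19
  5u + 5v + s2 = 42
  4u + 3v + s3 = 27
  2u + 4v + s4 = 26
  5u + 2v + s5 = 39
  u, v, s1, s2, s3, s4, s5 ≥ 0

(0, 0), (6.333, 0), (6, 1), (3, 5), (0, 6.5)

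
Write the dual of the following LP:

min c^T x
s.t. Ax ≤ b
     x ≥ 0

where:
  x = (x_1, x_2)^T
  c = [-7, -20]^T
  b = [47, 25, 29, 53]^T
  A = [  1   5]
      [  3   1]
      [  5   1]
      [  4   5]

Primal min cᵀx s.t. Ax ≤ b, x ≥ 0  →  Dual max −bᵀy s.t. Aᵀy ≥ −c, y ≥ 0.

Maximize: z = -47y1 - 25y2 - 29y3 - 53y4

Subject to:
  y1 + 3y2 + 5y3 + 4y4 ≥ 7
  5y1 + y2 + y3 + 5y4 ≥ 20
  y1, y2, y3, y4 ≥ 0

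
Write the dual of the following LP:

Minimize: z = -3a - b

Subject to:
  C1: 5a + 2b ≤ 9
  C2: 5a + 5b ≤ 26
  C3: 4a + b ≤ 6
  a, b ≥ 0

Primal min cᵀx s.t. Ax ≤ b, x ≥ 0  →  Dual max −bᵀy s.t. Aᵀy ≥ −c, y ≥ 0.

Maximize: z = -9y1 - 26y2 - 6y3

Subject to:
  5y1 + 5y2 + 4y3 ≥ 3
  2y1 + 5y2 + y3 ≥ 1
  y1, y2, y3 ≥ 0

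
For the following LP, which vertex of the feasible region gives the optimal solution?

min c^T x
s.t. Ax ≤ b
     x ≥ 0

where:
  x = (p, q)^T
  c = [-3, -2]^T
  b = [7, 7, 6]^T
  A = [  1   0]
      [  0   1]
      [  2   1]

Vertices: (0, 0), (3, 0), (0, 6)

Evaluate the objective at each vertex of the feasible region:
  z(0, 0) = 0
  z(3, 0) = -9
  z(0, 6) = -12  ←
The minimum is at p = 0, q = 6.

(0, 6)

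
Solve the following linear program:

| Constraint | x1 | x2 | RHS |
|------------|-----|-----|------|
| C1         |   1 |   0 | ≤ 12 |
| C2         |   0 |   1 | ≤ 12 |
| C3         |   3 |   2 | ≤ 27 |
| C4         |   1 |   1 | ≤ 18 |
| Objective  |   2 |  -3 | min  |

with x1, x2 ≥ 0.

Evaluate the objective at each vertex of the feasible region:
  z(0, 0) = 0
  z(9, 0) = 18
  z(1, 12) = -34
  z(0, 12) = -36  ←
The minimum is at x1 = 0, x2 = 12.

x1 = 0, x2 = 12, z = -36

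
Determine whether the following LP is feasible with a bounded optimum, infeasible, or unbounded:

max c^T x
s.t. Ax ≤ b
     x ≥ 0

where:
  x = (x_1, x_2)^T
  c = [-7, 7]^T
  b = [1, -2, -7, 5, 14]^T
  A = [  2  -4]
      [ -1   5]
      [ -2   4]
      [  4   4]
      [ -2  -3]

Infeasible (no feasible solution exists)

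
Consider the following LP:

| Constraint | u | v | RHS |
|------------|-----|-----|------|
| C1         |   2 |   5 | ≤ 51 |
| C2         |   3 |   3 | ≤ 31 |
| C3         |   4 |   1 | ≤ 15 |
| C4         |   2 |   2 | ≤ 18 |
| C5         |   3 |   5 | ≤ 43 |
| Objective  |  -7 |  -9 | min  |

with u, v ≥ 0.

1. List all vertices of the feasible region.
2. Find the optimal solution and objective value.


1. (0, 0), (3.75, 0), (2, 7), (1, 8), (0, 8.6)
2. u = 1, v = 8, z = -79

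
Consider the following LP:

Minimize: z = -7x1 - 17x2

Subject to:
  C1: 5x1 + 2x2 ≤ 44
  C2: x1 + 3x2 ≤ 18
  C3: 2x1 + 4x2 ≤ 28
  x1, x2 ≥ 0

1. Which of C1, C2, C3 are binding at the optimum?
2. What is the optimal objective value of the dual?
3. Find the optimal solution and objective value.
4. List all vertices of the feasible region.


1. C2, C3
2. -110
3. x1 = 6, x2 = 4, z = -110
4. (0, 0), (8.8, 0), (7.5, 3.25), (6, 4), (0, 6)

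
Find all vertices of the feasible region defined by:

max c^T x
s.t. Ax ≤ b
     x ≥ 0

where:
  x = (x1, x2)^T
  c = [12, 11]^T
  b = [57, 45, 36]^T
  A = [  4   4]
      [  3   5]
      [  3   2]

(0, 0), (12, 0), (10, 3), (0, 9)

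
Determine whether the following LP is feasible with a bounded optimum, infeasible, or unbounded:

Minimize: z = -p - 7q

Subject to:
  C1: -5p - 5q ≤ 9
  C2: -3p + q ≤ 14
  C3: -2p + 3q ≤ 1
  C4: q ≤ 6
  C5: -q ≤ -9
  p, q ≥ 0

Infeasible (no feasible solution exists)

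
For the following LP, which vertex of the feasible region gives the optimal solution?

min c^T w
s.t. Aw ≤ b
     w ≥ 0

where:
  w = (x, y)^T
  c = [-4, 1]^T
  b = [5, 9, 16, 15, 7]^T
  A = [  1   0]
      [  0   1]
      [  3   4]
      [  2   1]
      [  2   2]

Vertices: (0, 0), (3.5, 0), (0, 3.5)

Evaluate the objective at each vertex of the feasible region:
  z(0, 0) = 0
  z(3.5, 0) = -14  ←
  z(0, 3.5) = 3.5
The minimum is at x = 3.5, y = 0.

(3.5, 0)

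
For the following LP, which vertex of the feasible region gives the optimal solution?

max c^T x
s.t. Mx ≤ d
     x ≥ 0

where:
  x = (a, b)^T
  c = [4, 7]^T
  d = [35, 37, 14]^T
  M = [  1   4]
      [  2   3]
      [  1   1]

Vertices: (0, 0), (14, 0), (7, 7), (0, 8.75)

Evaluate the objective at each vertex of the feasible region:
  z(0, 0) = 0
  z(14, 0) = 56
  z(7, 7) = 77  ←
  z(0, 8.75) = 61.25
The maximum is at a = 7, b = 7.

(7, 7)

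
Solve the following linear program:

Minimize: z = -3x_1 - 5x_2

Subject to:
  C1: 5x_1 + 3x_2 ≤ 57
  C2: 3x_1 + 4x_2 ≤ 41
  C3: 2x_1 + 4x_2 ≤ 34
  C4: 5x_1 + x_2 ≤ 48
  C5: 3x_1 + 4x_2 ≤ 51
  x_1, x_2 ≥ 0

Evaluate the objective at each vertex of the feasible region:
  z(0, 0) = 0
  z(9.6, 0) = -28.8
  z(8.882, 3.588) = -44.59
  z(7, 5) = -46  ←
  z(0, 8.5) = -42.5
The minimum is at x_1 = 7, x_2 = 5.

x_1 = 7, x_2 = 5, z = -46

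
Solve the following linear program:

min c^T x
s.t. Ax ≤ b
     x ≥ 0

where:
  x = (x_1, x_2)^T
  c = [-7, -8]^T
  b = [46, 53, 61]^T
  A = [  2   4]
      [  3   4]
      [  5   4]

Evaluate the objective at each vertex of the feasible region:
  z(0, 0) = 0
  z(12.2, 0) = -85.4
  z(5, 9) = -107  ←
  z(0, 11.5) = -92
The minimum is at x_1 = 5, x_2 = 9.

x_1 = 5, x_2 = 9, z = -107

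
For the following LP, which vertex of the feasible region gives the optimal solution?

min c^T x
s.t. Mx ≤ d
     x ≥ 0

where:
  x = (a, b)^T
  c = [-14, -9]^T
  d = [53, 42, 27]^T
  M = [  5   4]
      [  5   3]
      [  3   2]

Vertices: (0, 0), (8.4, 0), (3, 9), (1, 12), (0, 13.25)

Evaluate the objective at each vertex of the feasible region:
  z(0, 0) = 0
  z(8.4, 0) = -117.6
  z(3, 9) = -123  ←
  z(1, 12) = -122
  z(0, 13.25) = -119.2
The minimum is at a = 3, b = 9.

(3, 9)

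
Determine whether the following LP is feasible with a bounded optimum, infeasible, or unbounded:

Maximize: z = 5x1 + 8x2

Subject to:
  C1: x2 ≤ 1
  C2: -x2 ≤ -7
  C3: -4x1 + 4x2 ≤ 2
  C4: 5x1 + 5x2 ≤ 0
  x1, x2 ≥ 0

Infeasible (no feasible solution exists)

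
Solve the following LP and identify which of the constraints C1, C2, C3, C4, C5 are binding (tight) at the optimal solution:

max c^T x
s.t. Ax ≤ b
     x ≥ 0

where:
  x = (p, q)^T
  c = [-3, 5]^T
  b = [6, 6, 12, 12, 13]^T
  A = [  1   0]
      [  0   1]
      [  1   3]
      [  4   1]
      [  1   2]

At p = 0, q = 4, compute slack b - a·x for each constraint:
  C1: 6 − 0 = 6  (slack)
  C2: 6 − 4 = 2  (slack)
  C3: 12 − 12 = 0  (binding)
  C4: 12 − 4 = 8  (slack)
  C5: 13 − 8 = 5  (slack)

Optimal: p = 0, q = 4
Binding: C3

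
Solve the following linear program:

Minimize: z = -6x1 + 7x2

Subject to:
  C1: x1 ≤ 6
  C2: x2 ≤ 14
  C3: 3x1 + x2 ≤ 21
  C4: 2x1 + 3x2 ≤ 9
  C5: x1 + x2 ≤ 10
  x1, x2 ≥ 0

Evaluate the objective at each vertex of the feasible region:
  z(0, 0) = 0
  z(4.5, 0) = -27  ←
  z(0, 3) = 21
The minimum is at x1 = 4.5, x2 = 0.

x1 = 4.5, x2 = 0, z = -27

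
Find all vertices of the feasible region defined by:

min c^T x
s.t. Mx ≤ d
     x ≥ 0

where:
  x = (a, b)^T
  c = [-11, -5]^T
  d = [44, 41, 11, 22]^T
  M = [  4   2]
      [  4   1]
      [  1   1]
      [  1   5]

(0, 0), (10.25, 0), (10, 1), (8.25, 2.75), (0, 4.4)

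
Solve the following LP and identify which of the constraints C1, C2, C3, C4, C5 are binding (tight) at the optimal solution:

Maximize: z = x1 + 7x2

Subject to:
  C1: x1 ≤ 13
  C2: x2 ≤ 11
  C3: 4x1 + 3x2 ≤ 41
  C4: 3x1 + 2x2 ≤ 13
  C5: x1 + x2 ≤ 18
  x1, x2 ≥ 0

At x1 = 0, x2 = 6.5, compute slack b - a·x for each constraint:
  C1: 13 − 0 = 13  (slack)
  C2: 11 − 6.5 = 4.5  (slack)
  C3: 41 − 19.5 = 21.5  (slack)
  C4: 13 − 13 = 0  (binding)
  C5: 18 − 6.5 = 11.5  (slack)

Optimal: x1 = 0, x2 = 6.5
Binding: C4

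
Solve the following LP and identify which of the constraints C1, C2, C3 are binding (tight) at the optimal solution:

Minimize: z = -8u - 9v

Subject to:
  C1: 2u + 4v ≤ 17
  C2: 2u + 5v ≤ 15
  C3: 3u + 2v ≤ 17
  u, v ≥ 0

At u = 5, v = 1, compute slack b - a·x for each constraint:
  C1: 17 − 14 = 3  (slack)
  C2: 15 − 15 = 0  (binding)
  C3: 17 − 17 = 0  (binding)

Optimal: u = 5, v = 1
Binding: C2, C3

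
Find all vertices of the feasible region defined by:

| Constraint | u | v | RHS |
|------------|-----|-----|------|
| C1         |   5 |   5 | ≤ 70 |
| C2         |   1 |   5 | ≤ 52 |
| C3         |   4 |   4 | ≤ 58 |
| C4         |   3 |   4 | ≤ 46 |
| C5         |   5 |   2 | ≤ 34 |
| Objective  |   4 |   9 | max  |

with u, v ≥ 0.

(0, 0), (6.8, 0), (3.143, 9.143), (2, 10), (0, 10.4)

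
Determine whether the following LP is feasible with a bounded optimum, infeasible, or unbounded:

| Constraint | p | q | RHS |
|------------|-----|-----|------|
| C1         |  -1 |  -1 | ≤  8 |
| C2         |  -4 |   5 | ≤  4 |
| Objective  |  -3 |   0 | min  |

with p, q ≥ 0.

Unbounded (objective can decrease without bound)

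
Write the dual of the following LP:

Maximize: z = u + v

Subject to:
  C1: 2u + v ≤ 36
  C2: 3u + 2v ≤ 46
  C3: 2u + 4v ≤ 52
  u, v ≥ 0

Primal max cᵀx s.t. Ax ≤ b, x ≥ 0  →  Dual min bᵀy s.t. Aᵀy ≥ c, y ≥ 0.

Minimize: z = 36y1 + 46y2 + 52y3

Subject to:
  2y1 + 3y2 + 2y3 ≥ 1
  y1 + 2y2 + 4y3 ≥ 1
  y1, y2, y3 ≥ 0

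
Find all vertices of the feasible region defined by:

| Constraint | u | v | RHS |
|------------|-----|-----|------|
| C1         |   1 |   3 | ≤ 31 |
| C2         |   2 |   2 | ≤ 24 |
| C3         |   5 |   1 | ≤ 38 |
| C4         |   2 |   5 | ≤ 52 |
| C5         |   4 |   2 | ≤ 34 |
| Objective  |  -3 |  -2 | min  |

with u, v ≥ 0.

(0, 0), (7.6, 0), (7, 3), (5, 7), (2.667, 9.333), (1, 10), (0, 10.33)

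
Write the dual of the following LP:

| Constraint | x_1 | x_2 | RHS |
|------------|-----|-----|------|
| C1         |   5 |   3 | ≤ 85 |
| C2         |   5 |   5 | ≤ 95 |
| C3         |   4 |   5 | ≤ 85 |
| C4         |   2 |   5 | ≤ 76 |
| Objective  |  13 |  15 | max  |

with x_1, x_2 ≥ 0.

Primal max cᵀx s.t. Ax ≤ b, x ≥ 0  →  Dual min bᵀy s.t. Aᵀy ≥ c, y ≥ 0.

Minimize: z = 85y1 + 95y2 + 85y3 + 76y4

Subject to:
  5y1 + 5y2 + 4y3 + 2y4 ≥ 13
  3y1 + 5y2 + 5y3 + 5y4 ≥ 15
  y1, y2, y3, y4 ≥ 0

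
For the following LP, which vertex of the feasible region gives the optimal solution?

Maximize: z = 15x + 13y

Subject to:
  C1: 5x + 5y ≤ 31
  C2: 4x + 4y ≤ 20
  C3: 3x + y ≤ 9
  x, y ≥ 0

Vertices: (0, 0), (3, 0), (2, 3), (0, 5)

Evaluate the objective at each vertex of the feasible region:
  z(0, 0) = 0
  z(3, 0) = 45
  z(2, 3) = 69  ←
  z(0, 5) = 65
The maximum is at x = 2, y = 3.

(2, 3)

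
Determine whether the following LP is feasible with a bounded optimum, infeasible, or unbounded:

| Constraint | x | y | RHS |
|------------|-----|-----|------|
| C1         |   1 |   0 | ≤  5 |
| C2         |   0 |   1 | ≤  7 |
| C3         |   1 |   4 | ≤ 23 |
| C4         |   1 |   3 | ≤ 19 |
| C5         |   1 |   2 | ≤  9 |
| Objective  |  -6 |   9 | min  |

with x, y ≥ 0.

Feasible with a bounded optimal solution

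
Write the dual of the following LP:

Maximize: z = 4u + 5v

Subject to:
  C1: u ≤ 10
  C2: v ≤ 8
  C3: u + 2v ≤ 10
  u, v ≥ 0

Primal max cᵀx s.t. Ax ≤ b, x ≥ 0  →  Dual min bᵀy s.t. Aᵀy ≥ c, y ≥ 0.

Minimize: z = 10y1 + 8y2 + 10y3

Subject to:
  y1 + y3 ≥ 4
  y2 + 2y3 ≥ 5
  y1, y2, y3 ≥ 0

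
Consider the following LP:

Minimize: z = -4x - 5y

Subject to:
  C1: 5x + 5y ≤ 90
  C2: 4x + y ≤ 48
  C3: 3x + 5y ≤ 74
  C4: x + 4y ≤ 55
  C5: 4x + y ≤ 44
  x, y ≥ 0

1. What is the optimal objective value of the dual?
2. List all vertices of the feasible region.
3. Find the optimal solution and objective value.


1. -82
2. (0, 0), (11, 0), (8.667, 9.333), (8, 10), (3, 13), (0, 13.75)
3. x = 8, y = 10, z = -82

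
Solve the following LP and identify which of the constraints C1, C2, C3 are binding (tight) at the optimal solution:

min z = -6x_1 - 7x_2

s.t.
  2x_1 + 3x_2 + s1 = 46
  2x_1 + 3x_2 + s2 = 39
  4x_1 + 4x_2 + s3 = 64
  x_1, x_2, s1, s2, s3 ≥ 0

At x_1 = 9, x_2 = 7, compute slack b - a·x for each constraint:
  C1: 46 − 39 = 7  (slack)
  C2: 39 − 39 = 0  (binding)
  C3: 64 − 64 = 0  (binding)

Optimal: x_1 = 9, x_2 = 7
Binding: C2, C3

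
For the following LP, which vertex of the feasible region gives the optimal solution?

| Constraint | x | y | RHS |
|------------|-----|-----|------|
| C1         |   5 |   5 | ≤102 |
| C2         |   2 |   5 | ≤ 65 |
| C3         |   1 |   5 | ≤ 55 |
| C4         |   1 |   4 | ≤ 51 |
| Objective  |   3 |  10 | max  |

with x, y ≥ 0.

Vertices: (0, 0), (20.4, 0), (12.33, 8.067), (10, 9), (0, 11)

Evaluate the objective at each vertex of the feasible region:
  z(0, 0) = 0
  z(20.4, 0) = 61.2
  z(12.33, 8.067) = 117.7
  z(10, 9) = 120  ←
  z(0, 11) = 110
The maximum is at x = 10, y = 9.

(10, 9)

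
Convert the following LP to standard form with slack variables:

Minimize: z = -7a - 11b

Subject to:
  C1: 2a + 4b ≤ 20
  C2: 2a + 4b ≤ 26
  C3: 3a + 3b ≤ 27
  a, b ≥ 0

min z = -7a - 11b

s.t.
  2a + 4b + s1 = 20
  2a + 4b + s2 = 26
  3a + 3b + s3 = 27
  a, b, s1, s2, s3 ≥ 0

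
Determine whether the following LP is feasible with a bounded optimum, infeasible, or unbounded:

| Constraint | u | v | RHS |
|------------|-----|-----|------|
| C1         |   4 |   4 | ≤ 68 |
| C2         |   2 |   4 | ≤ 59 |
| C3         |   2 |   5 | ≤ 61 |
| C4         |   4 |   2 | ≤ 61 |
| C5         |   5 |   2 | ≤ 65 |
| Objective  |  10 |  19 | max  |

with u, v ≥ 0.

Feasible with a bounded optimal solution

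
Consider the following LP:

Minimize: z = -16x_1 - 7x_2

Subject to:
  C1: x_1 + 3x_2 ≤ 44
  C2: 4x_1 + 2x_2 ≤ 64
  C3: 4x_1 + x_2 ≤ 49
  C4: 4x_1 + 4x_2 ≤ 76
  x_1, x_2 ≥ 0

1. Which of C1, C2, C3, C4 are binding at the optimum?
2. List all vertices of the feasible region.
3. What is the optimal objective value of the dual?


1. C3, C4
2. (0, 0), (12.25, 0), (10, 9), (6.5, 12.5), (0, 14.67)
3. -223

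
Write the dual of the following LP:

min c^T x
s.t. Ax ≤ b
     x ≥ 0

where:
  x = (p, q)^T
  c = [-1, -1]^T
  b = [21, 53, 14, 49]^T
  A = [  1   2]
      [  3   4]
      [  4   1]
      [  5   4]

Primal min cᵀx s.t. Ax ≤ b, x ≥ 0  →  Dual max −bᵀy s.t. Aᵀy ≥ −c, y ≥ 0.

Maximize: z = -21y1 - 53y2 - 14y3 - 49y4

Subject to:
  y1 + 3y2 + 4y3 + 5y4 ≥ 1
  2y1 + 4y2 + y3 + 4y4 ≥ 1
  y1, y2, y3, y4 ≥ 0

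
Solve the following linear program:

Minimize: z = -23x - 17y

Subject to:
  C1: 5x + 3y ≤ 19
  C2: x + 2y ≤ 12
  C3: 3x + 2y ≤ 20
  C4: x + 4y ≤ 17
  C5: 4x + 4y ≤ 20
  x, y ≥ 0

Evaluate the objective at each vertex of the feasible region:
  z(0, 0) = 0
  z(3.8, 0) = -87.4
  z(2, 3) = -97  ←
  z(1, 4) = -91
  z(0, 4.25) = -72.25
The minimum is at x = 2, y = 3.

x = 2, y = 3, z = -97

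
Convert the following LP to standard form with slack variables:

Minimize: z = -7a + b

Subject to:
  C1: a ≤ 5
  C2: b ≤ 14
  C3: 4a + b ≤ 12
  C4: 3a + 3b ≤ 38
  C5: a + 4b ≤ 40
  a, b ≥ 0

min z = -7a + b

s.t.
  a + s1 = 5
  b + s2 = 14
  4a + b + s3 = 12
  3a + 3b + s4 = 38
  a + 4b + s5 = 40
  a, b, s1, s2, s3, s4, s5 ≥ 0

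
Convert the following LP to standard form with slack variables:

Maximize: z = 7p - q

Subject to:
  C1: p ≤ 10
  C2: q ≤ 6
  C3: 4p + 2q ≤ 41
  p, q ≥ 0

max z = 7p - q

s.t.
  p + s1 = 10
  q + s2 = 6
  4p + 2q + s3 = 41
  p, q, s1, s2, s3 ≥ 0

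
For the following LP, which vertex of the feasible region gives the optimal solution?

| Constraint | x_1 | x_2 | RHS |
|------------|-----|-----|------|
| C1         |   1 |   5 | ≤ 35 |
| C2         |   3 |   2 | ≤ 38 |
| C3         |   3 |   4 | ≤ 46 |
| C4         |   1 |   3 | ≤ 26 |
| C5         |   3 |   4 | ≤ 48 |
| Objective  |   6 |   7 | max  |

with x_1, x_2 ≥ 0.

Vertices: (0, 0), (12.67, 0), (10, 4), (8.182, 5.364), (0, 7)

Evaluate the objective at each vertex of the feasible region:
  z(0, 0) = 0
  z(12.67, 0) = 76
  z(10, 4) = 88  ←
  z(8.182, 5.364) = 86.64
  z(0, 7) = 49
The maximum is at x_1 = 10, x_2 = 4.

(10, 4)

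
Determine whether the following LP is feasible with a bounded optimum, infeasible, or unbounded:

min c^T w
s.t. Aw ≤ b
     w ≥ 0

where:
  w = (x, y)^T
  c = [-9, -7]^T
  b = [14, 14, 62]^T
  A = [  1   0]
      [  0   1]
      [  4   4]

Feasible with a bounded optimal solution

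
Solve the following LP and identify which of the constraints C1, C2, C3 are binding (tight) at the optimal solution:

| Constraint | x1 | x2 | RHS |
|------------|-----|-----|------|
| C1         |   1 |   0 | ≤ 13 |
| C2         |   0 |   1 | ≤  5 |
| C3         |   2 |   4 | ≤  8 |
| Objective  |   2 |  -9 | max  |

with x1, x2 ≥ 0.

At x1 = 4, x2 = 0, compute slack b - a·x for each constraint:
  C1: 13 − 4 = 9  (slack)
  C2: 5 − 0 = 5  (slack)
  C3: 8 − 8 = 0  (binding)

Optimal: x1 = 4, x2 = 0
Binding: C3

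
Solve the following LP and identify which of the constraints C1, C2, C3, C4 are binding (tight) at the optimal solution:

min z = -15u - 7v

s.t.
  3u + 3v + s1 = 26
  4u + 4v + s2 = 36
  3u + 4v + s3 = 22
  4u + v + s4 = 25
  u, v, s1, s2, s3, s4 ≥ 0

At u = 6, v = 1, compute slack b - a·x for each constraint:
  C1: 26 − 21 = 5  (slack)
  C2: 36 − 28 = 8  (slack)
  C3: 22 − 22 = 0  (binding)
  C4: 25 − 25 = 0  (binding)

Optimal: u = 6, v = 1
Binding: C3, C4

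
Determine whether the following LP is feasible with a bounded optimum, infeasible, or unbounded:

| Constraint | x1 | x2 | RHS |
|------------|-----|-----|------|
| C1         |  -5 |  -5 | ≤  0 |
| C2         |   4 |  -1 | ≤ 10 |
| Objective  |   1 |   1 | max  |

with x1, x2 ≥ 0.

Unbounded (objective can increase without bound)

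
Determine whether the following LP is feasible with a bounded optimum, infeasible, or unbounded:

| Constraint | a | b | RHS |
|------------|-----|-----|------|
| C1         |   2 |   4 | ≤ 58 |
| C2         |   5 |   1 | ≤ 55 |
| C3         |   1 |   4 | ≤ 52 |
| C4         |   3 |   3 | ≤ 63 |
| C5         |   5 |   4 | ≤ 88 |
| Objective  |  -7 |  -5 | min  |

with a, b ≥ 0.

Feasible with a bounded optimal solution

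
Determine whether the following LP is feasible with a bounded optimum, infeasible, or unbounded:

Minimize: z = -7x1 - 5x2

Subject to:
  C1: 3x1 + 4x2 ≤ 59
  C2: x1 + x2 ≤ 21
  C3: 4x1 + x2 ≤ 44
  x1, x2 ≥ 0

Feasible with a bounded optimal solution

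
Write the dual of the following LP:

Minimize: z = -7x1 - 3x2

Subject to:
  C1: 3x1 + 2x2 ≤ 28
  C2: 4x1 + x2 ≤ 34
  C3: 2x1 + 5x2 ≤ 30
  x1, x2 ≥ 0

Primal min cᵀx s.t. Ax ≤ b, x ≥ 0  →  Dual max −bᵀy s.t. Aᵀy ≥ −c, y ≥ 0.

Maximize: z = -28y1 - 34y2 - 30y3

Subject to:
  3y1 + 4y2 + 2y3 ≥ 7
  2y1 + y2 + 5y3 ≥ 3
  y1, y2, y3 ≥ 0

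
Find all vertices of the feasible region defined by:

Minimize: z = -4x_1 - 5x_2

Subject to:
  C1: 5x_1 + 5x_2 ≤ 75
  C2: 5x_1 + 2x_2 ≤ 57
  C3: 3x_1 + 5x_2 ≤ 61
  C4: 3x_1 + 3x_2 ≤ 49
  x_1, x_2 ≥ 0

(0, 0), (11.4, 0), (9, 6), (7, 8), (0, 12.2)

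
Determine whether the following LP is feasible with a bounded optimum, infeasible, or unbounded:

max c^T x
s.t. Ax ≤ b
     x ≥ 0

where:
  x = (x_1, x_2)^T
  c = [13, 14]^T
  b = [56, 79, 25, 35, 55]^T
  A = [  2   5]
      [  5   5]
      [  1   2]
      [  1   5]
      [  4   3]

Feasible with a bounded optimal solution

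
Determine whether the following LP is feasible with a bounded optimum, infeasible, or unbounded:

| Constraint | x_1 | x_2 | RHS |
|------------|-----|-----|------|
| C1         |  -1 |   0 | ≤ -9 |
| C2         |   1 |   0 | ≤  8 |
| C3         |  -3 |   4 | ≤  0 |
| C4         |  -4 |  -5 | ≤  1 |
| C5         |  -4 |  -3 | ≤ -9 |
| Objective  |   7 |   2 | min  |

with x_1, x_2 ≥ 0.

Infeasible (no feasible solution exists)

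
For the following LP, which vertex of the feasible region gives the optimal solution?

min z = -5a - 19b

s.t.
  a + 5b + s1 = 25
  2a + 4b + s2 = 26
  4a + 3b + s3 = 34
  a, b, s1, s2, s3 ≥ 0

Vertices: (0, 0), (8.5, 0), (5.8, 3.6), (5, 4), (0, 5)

Evaluate the objective at each vertex of the feasible region:
  z(0, 0) = 0
  z(8.5, 0) = -42.5
  z(5.8, 3.6) = -97.4
  z(5, 4) = -101  ←
  z(0, 5) = -95
The minimum is at a = 5, b = 4.

(5, 4)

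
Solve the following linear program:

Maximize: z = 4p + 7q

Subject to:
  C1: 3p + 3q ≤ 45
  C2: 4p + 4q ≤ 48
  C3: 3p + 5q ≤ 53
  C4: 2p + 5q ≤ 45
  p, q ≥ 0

Evaluate the objective at each vertex of the feasible region:
  z(0, 0) = 0
  z(12, 0) = 48
  z(5, 7) = 69  ←
  z(0, 9) = 63
The maximum is at p = 5, q = 7.

p = 5, q = 7, z = 69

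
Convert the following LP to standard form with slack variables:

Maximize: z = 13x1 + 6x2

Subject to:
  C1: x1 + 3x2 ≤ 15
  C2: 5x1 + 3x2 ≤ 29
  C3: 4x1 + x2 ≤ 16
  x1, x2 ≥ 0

max z = 13x1 + 6x2

s.t.
  x1 + 3x2 + s1 = 15
  5x1 + 3x2 + s2 = 29
  4x1 + x2 + s3 = 16
  x1, x2, s1, s2, s3 ≥ 0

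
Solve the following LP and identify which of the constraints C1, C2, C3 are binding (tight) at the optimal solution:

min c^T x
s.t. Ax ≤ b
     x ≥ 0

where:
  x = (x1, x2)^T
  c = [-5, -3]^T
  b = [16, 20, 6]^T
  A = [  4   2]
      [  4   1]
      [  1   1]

At x1 = 2, x2 = 4, compute slack b - a·x for each constraint:
  C1: 16 − 16 = 0  (binding)
  C2: 20 − 12 = 8  (slack)
  C3: 6 − 6 = 0  (binding)

Optimal: x1 = 2, x2 = 4
Binding: C1, C3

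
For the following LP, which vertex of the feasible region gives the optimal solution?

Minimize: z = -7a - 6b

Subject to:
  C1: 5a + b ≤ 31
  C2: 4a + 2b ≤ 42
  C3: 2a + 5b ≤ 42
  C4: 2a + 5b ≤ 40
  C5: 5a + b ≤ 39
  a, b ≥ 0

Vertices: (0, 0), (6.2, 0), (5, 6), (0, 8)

Evaluate the objective at each vertex of the feasible region:
  z(0, 0) = 0
  z(6.2, 0) = -43.4
  z(5, 6) = -71  ←
  z(0, 8) = -48
The minimum is at a = 5, b = 6.

(5, 6)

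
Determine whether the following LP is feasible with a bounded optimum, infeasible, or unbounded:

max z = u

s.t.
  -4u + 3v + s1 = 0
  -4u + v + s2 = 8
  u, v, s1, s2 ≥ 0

Unbounded (objective can increase without bound)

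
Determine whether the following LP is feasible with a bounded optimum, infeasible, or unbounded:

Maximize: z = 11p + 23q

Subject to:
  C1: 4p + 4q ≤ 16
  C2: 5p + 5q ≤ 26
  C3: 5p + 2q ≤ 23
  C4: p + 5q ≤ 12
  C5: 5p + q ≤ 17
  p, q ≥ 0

Feasible with a bounded optimal solution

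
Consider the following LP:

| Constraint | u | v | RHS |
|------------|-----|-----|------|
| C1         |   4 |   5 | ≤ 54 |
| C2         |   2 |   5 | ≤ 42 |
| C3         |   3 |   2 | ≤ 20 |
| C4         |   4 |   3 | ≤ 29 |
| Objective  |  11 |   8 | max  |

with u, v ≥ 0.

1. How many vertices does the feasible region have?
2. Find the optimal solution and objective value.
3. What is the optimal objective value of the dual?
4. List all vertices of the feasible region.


1. 5
2. u = 2, v = 7, z = 78
3. 78
4. (0, 0), (6.667, 0), (2, 7), (1.357, 7.857), (0, 8.4)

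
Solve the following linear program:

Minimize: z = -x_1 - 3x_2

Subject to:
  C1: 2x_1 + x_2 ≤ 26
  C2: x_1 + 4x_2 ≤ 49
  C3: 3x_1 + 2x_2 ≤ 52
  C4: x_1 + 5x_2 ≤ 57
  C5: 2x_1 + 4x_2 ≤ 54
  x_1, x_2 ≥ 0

Evaluate the objective at each vertex of the feasible region:
  z(0, 0) = 0
  z(13, 0) = -13
  z(8.333, 9.333) = -36.33
  z(7, 10) = -37  ←
  z(0, 11.4) = -34.2
The minimum is at x_1 = 7, x_2 = 10.

x_1 = 7, x_2 = 10, z = -37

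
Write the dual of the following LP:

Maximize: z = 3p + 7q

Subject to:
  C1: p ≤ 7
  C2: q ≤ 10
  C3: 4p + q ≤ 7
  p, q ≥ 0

Primal max cᵀx s.t. Ax ≤ b, x ≥ 0  →  Dual min bᵀy s.t. Aᵀy ≥ c, y ≥ 0.

Minimize: z = 7y1 + 10y2 + 7y3

Subject to:
  y1 + 4y3 ≥ 3
  y2 + y3 ≥ 7
  y1, y2, y3 ≥ 0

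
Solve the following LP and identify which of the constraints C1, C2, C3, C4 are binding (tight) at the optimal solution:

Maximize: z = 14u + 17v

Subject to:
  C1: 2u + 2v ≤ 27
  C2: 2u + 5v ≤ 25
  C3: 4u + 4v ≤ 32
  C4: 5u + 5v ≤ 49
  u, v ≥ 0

At u = 5, v = 3, compute slack b - a·x for each constraint:
  C1: 27 − 16 = 11  (slack)
  C2: 25 − 25 = 0  (binding)
  C3: 32 − 32 = 0  (binding)
  C4: 49 − 40 = 9  (slack)

Optimal: u = 5, v = 3
Binding: C2, C3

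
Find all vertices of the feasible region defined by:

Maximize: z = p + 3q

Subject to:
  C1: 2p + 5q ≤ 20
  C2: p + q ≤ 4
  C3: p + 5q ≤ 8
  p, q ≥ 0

(0, 0), (4, 0), (3, 1), (0, 1.6)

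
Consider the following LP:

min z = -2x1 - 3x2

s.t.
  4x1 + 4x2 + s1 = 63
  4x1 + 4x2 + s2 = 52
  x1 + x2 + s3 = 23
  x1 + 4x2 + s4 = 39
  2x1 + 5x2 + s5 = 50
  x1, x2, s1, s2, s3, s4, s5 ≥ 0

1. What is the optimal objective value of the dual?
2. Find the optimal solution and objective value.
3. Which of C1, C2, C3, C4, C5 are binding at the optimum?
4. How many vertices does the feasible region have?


1. -34
2. x1 = 5, x2 = 8, z = -34
3. C2, C5
4. 5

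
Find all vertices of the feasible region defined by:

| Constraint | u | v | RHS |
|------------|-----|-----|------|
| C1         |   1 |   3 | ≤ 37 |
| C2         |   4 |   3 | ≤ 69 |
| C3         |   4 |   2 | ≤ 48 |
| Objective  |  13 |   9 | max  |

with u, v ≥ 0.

(0, 0), (12, 0), (7, 10), (0, 12.33)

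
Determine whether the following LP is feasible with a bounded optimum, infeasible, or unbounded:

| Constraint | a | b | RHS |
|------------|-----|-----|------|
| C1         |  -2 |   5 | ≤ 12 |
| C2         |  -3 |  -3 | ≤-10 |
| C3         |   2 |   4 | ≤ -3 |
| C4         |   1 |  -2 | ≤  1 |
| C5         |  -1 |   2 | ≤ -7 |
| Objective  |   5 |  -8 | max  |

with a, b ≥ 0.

Infeasible (no feasible solution exists)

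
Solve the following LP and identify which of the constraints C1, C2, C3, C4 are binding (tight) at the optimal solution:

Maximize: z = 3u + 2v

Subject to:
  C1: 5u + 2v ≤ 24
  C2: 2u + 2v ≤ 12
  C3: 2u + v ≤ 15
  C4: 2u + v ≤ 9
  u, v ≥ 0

At u = 3, v = 3, compute slack b - a·x for each constraint:
  C1: 24 − 21 = 3  (slack)
  C2: 12 − 12 = 0  (binding)
  C3: 15 − 9 = 6  (slack)
  C4: 9 − 9 = 0  (binding)

Optimal: u = 3, v = 3
Binding: C2, C4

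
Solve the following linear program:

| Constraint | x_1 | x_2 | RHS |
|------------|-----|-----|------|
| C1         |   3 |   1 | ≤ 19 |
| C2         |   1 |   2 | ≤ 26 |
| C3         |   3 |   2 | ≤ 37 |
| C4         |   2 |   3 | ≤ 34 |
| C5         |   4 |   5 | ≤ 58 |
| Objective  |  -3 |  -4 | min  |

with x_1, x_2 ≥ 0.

Evaluate the objective at each vertex of the feasible region:
  z(0, 0) = 0
  z(6.333, 0) = -19
  z(3.364, 8.909) = -45.73
  z(2, 10) = -46  ←
  z(0, 11.33) = -45.33
The minimum is at x_1 = 2, x_2 = 10.

x_1 = 2, x_2 = 10, z = -46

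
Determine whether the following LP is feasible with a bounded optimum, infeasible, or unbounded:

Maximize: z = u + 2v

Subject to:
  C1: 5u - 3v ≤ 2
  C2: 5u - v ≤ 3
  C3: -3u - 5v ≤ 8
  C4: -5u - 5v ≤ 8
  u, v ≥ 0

Unbounded (objective can increase without bound)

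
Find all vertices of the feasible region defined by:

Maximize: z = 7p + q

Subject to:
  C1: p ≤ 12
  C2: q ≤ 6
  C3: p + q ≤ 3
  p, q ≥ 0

(0, 0), (3, 0), (0, 3)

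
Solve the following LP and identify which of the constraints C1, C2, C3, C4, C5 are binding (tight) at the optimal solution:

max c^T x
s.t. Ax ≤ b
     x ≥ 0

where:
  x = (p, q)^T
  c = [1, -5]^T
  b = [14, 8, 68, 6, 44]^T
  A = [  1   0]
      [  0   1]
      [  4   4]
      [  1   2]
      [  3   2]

At p = 6, q = 0, compute slack b - a·x for each constraint:
  C1: 14 − 6 = 8  (slack)
  C2: 8 − 0 = 8  (slack)
  C3: 68 − 24 = 44  (slack)
  C4: 6 − 6 = 0  (binding)
  C5: 44 − 18 = 26  (slack)

Optimal: p = 6, q = 0
Binding: C4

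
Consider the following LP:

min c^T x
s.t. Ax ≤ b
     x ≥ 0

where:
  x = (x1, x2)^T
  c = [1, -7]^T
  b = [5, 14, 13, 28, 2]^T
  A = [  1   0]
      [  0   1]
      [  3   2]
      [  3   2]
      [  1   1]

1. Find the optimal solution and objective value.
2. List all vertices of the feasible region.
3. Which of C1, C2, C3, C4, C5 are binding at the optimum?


1. x1 = 0, x2 = 2, z = -14
2. (0, 0), (2, 0), (0, 2)
3. C5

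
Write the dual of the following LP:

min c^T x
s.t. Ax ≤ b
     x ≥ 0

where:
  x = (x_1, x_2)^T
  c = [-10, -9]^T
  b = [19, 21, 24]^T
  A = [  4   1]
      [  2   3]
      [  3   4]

Primal min cᵀx s.t. Ax ≤ b, x ≥ 0  →  Dual max −bᵀy s.t. Aᵀy ≥ −c, y ≥ 0.

Maximize: z = -19y1 - 21y2 - 24y3

Subject to:
  4y1 + 2y2 + 3y3 ≥ 10
  y1 + 3y2 + 4y3 ≥ 9
  y1, y2, y3 ≥ 0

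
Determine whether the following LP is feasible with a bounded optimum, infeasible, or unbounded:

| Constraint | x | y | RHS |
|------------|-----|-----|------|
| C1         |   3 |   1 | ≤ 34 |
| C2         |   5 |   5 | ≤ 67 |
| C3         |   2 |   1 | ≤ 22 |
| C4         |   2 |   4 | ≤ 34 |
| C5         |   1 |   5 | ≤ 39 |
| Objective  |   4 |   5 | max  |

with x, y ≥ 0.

Feasible with a bounded optimal solution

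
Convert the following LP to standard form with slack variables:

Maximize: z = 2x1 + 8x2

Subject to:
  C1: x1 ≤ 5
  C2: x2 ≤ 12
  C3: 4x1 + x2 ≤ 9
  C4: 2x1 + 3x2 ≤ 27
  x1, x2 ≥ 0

max z = 2x1 + 8x2

s.t.
  x1 + s1 = 5
  x2 + s2 = 12
  4x1 + x2 + s3 = 9
  2x1 + 3x2 + s4 = 27
  x1, x2, s1, s2, s3, s4 ≥ 0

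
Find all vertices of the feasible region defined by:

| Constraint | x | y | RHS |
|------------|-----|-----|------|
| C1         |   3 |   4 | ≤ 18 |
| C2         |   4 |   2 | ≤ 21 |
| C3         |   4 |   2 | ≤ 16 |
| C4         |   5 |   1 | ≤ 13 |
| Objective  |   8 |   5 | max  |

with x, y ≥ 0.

(0, 0), (2.6, 0), (2, 3), (0, 4.5)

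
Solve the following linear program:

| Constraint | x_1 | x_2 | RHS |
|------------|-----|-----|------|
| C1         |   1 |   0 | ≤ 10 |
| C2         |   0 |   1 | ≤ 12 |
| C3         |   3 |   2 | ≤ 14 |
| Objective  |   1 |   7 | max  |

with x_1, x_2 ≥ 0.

Evaluate the objective at each vertex of the feasible region:
  z(0, 0) = 0
  z(4.667, 0) = 4.667
  z(0, 7) = 49  ←
The maximum is at x_1 = 0, x_2 = 7.

x_1 = 0, x_2 = 7, z = 49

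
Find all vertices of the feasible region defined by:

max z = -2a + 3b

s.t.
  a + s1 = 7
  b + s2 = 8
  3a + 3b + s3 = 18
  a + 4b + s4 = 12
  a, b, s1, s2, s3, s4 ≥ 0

(0, 0), (6, 0), (4, 2), (0, 3)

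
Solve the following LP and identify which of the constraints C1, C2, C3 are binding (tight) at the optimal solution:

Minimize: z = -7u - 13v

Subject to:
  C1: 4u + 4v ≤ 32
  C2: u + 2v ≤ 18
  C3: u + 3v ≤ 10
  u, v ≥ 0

At u = 7, v = 1, compute slack b - a·x for each constraint:
  C1: 32 − 32 = 0  (binding)
  C2: 18 − 9 = 9  (slack)
  C3: 10 − 10 = 0  (binding)

Optimal: u = 7, v = 1
Binding: C1, C3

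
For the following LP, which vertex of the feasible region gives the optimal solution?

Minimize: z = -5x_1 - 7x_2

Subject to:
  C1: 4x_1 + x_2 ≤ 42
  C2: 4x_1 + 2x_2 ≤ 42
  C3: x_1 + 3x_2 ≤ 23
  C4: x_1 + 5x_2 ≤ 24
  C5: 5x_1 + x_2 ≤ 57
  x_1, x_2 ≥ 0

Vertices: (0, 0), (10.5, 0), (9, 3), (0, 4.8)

Evaluate the objective at each vertex of the feasible region:
  z(0, 0) = 0
  z(10.5, 0) = -52.5
  z(9, 3) = -66  ←
  z(0, 4.8) = -33.6
The minimum is at x_1 = 9, x_2 = 3.

(9, 3)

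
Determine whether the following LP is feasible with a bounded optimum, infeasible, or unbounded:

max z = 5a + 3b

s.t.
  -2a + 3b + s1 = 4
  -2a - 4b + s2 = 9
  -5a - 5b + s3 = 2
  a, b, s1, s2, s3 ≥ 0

Unbounded (objective can increase without bound)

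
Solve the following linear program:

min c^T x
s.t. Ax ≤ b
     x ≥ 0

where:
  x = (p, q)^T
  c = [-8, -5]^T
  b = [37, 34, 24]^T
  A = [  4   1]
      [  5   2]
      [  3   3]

Evaluate the objective at each vertex of the feasible region:
  z(0, 0) = 0
  z(6.8, 0) = -54.4
  z(6, 2) = -58  ←
  z(0, 8) = -40
The minimum is at p = 6, q = 2.

p = 6, q = 2, z = -58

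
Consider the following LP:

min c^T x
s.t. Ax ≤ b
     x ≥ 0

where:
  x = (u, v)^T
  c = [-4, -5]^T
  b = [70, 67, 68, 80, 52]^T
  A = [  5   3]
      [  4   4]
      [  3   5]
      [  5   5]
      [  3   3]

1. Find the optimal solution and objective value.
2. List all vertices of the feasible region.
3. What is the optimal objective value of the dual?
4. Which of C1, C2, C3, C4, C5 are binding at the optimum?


1. u = 6, v = 10, z = -74
2. (0, 0), (14, 0), (11, 5), (6, 10), (0, 13.6)
3. -74
4. C3, C4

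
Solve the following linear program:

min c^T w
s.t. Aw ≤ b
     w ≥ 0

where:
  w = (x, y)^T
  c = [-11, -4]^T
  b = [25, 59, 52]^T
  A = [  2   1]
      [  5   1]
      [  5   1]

Evaluate the objective at each vertex of the feasible region:
  z(0, 0) = 0
  z(10.4, 0) = -114.4
  z(9, 7) = -127  ←
  z(0, 25) = -100
The minimum is at x = 9, y = 7.

x = 9, y = 7, z = -127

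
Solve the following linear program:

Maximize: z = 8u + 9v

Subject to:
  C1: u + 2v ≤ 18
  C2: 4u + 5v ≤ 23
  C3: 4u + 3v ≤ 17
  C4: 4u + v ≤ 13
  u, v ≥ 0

Evaluate the objective at each vertex of the feasible region:
  z(0, 0) = 0
  z(3.25, 0) = 26
  z(2.75, 2) = 40
  z(2, 3) = 43  ←
  z(0, 4.6) = 41.4
The maximum is at u = 2, v = 3.

u = 2, v = 3, z = 43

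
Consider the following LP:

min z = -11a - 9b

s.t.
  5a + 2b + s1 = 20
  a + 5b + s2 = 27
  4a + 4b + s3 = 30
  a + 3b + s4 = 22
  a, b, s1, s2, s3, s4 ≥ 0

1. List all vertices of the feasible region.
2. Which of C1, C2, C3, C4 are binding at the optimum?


1. (0, 0), (4, 0), (2, 5), (0, 5.4)
2. C1, C2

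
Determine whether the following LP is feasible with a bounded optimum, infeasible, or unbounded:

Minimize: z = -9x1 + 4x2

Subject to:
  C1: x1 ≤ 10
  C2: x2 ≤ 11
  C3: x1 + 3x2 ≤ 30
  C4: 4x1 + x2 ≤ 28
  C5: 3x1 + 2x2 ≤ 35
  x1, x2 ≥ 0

Feasible with a bounded optimal solution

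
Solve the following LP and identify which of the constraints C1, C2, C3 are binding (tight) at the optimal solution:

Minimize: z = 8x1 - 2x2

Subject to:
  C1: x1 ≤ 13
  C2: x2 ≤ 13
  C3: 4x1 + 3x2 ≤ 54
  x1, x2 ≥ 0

At x1 = 0, x2 = 13, compute slack b - a·x for each constraint:
  C1: 13 − 0 = 13  (slack)
  C2: 13 − 13 = 0  (binding)
  C3: 54 − 39 = 15  (slack)

Optimal: x1 = 0, x2 = 13
Binding: C2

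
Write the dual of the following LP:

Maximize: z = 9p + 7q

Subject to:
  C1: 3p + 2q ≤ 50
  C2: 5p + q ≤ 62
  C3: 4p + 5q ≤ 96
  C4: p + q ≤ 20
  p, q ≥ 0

Primal max cᵀx s.t. Ax ≤ b, x ≥ 0  →  Dual min bᵀy s.t. Aᵀy ≥ c, y ≥ 0.

Minimize: z = 50y1 + 62y2 + 96y3 + 20y4

Subject to:
  3y1 + 5y2 + 4y3 + y4 ≥ 9
  2y1 + y2 + 5y3 + y4 ≥ 7
  y1, y2, y3, y4 ≥ 0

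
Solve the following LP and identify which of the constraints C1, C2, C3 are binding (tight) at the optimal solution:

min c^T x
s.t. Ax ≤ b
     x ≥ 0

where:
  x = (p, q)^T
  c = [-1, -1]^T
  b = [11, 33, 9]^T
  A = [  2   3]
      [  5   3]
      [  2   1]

At p = 4, q = 1, compute slack b - a·x for each constraint:
  C1: 11 − 11 = 0  (binding)
  C2: 33 − 23 = 10  (slack)
  C3: 9 − 9 = 0  (binding)

Optimal: p = 4, q = 1
Binding: C1, C3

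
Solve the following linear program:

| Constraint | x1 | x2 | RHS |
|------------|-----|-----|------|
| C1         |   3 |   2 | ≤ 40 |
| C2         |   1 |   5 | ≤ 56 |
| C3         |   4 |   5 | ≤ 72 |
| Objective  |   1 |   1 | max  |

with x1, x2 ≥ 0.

Evaluate the objective at each vertex of the feasible region:
  z(0, 0) = 0
  z(13.33, 0) = 13.33
  z(8, 8) = 16  ←
  z(5.333, 10.13) = 15.47
  z(0, 11.2) = 11.2
The maximum is at x1 = 8, x2 = 8.

x1 = 8, x2 = 8, z = 16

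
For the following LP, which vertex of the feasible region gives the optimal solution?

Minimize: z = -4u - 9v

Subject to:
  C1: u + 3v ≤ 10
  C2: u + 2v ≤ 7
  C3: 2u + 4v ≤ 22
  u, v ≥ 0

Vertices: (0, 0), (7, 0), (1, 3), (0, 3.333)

Evaluate the objective at each vertex of the feasible region:
  z(0, 0) = 0
  z(7, 0) = -28
  z(1, 3) = -31  ←
  z(0, 3.333) = -30
The minimum is at u = 1, v = 3.

(1, 3)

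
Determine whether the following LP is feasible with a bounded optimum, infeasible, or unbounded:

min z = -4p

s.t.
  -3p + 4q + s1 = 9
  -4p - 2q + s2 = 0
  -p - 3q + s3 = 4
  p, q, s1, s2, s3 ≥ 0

Unbounded (objective can decrease without bound)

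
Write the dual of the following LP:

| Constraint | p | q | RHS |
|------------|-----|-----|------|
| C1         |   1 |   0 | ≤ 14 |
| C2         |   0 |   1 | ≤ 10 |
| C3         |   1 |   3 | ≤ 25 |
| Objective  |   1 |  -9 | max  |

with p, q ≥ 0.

Primal max cᵀx s.t. Ax ≤ b, x ≥ 0  →  Dual min bᵀy s.t. Aᵀy ≥ c, y ≥ 0.

Minimize: z = 14y1 + 10y2 + 25y3

Subject to:
  y1 + y3 ≥ 1
  y2 + 3y3 ≥ -9
  y1, y2, y3 ≥ 0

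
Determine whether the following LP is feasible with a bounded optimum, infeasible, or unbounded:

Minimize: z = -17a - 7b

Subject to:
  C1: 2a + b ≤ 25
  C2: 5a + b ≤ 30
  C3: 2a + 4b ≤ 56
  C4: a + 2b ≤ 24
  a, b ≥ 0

Feasible with a bounded optimal solution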